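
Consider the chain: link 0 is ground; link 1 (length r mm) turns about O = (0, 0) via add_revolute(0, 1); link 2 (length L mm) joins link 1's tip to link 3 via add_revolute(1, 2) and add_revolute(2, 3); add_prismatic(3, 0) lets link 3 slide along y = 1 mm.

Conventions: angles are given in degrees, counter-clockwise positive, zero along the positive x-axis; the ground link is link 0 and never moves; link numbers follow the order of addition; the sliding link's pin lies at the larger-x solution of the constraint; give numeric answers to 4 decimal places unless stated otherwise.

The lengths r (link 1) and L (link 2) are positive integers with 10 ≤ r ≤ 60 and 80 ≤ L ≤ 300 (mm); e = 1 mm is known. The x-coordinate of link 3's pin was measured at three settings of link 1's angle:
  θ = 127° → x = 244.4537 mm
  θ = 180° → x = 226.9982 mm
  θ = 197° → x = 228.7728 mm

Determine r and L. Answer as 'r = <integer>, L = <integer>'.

constraint per measurement: (x − r cos θ)² + (r sin θ − e)² = L²
subtracting the θ₁ and θ₂ equations cancels the r² and L² terms:
r = (x₁² − x₂²) / (2[(x₁cos θ₁ + e sin θ₁) − (x₂cos θ₂ + e sin θ₂)]) = 50.9998 → r = 51
L² = (x₁ − r cos θ₁)² + (r sin θ₁ − e)² = 77283.9734 → L = 278.0000 → L = 278
check at θ₃=197°: x = 228.7728 (printed 228.7728) ✓

r = 51, L = 278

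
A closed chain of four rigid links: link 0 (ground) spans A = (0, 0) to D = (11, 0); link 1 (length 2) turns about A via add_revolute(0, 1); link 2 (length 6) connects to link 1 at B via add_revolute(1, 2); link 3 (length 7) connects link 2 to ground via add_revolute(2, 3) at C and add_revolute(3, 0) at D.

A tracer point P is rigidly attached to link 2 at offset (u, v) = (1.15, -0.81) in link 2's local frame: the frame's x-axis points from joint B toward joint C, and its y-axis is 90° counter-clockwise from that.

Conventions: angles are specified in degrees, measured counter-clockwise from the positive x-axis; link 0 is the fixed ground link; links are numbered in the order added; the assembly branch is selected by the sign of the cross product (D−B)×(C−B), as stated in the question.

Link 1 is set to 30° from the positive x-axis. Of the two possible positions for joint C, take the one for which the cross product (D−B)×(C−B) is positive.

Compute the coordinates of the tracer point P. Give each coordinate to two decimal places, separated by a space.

A=(0,0), D=(11.00,0)
B = A + 2.00·(cos30°, sin30°) = (1.7321, 1.0000)
|BD| = 9.3217
circle(B,6.00) ∩ circle(D,7.00): a=3.9636, h=4.5044
  candidates: C₊=(6.1560,5.0533) cross=41.989; C₋=(5.1895,-3.9037) cross=-41.989
  branch + wants cross > 0 → take C=(6.1560,5.0533) (cross=41.989)
ex = (C−B)/|BC| = (0.7373,0.6755); ey = (-0.6755,0.7373)
P = B + 1.15·ex + -0.81·ey = (3.1272,1.1796)

3.13 1.18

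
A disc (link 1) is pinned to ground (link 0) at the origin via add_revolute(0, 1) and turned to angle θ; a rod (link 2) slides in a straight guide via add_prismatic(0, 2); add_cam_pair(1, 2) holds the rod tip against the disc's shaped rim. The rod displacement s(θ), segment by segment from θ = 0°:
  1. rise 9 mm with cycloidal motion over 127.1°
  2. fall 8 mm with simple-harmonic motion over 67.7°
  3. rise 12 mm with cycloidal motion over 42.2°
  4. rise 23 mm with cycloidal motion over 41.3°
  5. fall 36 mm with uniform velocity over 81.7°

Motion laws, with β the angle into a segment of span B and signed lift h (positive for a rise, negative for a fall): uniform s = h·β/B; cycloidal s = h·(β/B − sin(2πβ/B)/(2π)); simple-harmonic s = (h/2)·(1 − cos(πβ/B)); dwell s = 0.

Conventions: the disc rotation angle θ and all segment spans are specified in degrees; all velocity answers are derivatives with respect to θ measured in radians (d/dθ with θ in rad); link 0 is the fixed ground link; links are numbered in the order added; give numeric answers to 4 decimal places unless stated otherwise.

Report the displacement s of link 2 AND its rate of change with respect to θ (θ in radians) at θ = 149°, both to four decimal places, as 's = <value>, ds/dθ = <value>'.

segment 1 (0° to 127.1°, cycloidal, h = 9) is passed completely: s = 0.0000 + (9) = 9.0000
θ = 149° falls in segment 2 (127.1° to 194.8°, simple-harmonic, h = -8): β = 149 − 127.1 = 21.9°, B = 67.7°; Δs = -8/2·(1 − cos(π·0.3235)) = -1.8938; s = 9.0000 − 1.8938 = 7.1062
velocity in seg [127.1°–194.8°] (simple-harmonic), θ in radians: β = 21.9° = 0.3822 rad, B = 67.7° = 1.1816 rad; ds/dθ = (πh/(2B)) sin(πβ/B) = (π·(-8)/(2·1.1816)) sin(π·0.3235) = -9.041427 mm/rad

s = 7.1062, ds/dθ = -9.0414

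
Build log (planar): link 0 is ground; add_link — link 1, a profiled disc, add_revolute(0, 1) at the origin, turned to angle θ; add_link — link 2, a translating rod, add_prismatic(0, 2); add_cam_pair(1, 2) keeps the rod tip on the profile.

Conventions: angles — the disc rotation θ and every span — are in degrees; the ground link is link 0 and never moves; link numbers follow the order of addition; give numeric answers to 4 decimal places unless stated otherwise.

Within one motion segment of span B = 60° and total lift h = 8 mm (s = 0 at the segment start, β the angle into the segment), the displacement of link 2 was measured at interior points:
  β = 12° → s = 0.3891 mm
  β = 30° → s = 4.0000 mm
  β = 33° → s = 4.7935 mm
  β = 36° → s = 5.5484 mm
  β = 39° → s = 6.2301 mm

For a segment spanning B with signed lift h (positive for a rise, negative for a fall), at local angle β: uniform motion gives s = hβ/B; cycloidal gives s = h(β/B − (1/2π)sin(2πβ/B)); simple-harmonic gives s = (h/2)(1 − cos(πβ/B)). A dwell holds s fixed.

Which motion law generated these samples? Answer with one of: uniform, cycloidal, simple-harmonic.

candidates at β/B = r: uniform s = h·r (linear in β); cycloidal s = h·(r − sin(2πr)/(2π)); simple-harmonic s = (h/2)(1 − cos(πr))
β=12°: printed 0.3891 | uniform 1.6000, cycloidal 0.3891, simple-harmonic 0.7639
β=30°: printed 4.0000 | uniform 4.0000, cycloidal 4.0000, simple-harmonic 4.0000
β=33°: printed 4.7935 | uniform 4.4000, cycloidal 4.7935, simple-harmonic 4.6257
β=36°: printed 5.5484 | uniform 4.8000, cycloidal 5.5484, simple-harmonic 5.2361
β=39°: printed 6.2301 | uniform 5.2000, cycloidal 6.2301, simple-harmonic 5.8160
only one law matches every sample → cycloidal

cycloidal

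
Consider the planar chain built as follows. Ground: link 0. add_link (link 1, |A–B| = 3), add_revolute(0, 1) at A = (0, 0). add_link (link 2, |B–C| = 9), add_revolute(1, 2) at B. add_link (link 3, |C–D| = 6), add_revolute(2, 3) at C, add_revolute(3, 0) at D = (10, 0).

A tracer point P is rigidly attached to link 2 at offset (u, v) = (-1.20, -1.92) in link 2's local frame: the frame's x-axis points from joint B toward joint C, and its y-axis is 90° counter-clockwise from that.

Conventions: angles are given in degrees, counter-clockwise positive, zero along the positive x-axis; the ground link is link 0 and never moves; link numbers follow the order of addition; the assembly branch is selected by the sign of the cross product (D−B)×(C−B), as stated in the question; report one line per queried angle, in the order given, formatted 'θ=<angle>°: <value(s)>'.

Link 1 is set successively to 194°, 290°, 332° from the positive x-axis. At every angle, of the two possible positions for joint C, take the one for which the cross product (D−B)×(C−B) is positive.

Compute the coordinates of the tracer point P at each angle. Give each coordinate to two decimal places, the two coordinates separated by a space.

A=(0,0), D=(10.00,0)
θ=194°: B = A + 3.00·(cos194°, sin194°) = (-2.9109, -0.7258)
θ=194°: |BD| = 12.9313
θ=194°: circle(B,9.00) ∩ circle(D,6.00): a=8.2056, h=3.6970
θ=194°:   candidates: C₊=(5.0743,3.4260) cross=47.807; C₋=(5.4893,-3.9564) cross=-47.807
θ=194°:   branch + wants cross > 0 → take C=(5.0743,3.4260) (cross=47.807)
θ=194°: ex = (C−B)/|BC| = (0.8872,0.4613); ey = (-0.4613,0.8872)
θ=194°: P = B + -1.20·ex + -1.92·ey = (-3.0899,-2.9828)
θ=290°: B = A + 3.00·(cos290°, sin290°) = (1.0261, -2.8191)
θ=290°: |BD| = 9.4063
θ=290°: circle(B,9.00) ∩ circle(D,6.00): a=7.0952, h=5.5370
θ=290°:   candidates: C₊=(6.1356,4.5898) cross=52.083; C₋=(9.4545,-5.9752) cross=-52.083
θ=290°:   branch + wants cross > 0 → take C=(6.1356,4.5898) (cross=52.083)
θ=290°: ex = (C−B)/|BC| = (0.5677,0.8232); ey = (-0.8232,0.5677)
θ=290°: P = B + -1.20·ex + -1.92·ey = (1.9254,-4.8970)
θ=332°: B = A + 3.00·(cos332°, sin332°) = (2.6488, -1.4084)
θ=332°: |BD| = 7.4849
θ=332°: circle(B,9.00) ∩ circle(D,6.00): a=6.7485, h=5.9546
θ=332°:   candidates: C₊=(8.1563,5.7097) cross=44.570; C₋=(10.3973,-5.9868) cross=-44.570
θ=332°:   branch + wants cross > 0 → take C=(8.1563,5.7097) (cross=44.570)
θ=332°: ex = (C−B)/|BC| = (0.6119,0.7909); ey = (-0.7909,0.6119)
θ=332°: P = B + -1.20·ex + -1.92·ey = (3.4330,-3.5324)

θ=194°: -3.09 -2.98
θ=290°: 1.93 -4.90
θ=332°: 3.43 -3.53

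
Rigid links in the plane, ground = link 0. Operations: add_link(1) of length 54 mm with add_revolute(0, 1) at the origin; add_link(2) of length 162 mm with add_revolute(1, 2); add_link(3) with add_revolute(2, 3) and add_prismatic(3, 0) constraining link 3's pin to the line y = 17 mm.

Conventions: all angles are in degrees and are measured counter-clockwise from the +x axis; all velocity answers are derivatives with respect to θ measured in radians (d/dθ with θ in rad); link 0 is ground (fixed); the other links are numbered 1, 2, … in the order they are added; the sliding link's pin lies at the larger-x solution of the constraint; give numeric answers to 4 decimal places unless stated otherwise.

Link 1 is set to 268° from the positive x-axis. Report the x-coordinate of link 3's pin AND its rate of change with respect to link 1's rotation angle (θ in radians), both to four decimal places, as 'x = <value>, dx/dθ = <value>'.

geometry: r = 54 mm, L = 162 mm, e = 17 mm
crank pin P = (r cos θ, r sin θ) = (-1.884573, -53.967105)
h = r sin θ − e = -53.967105 − 17 = -70.967105
x = r cos θ + √(L² − h²) = -1.884573 + 145.628534 = 143.743962
dx/dθ = −r sin θ − h·r cos θ/√(L² − h²) (θ in radians; h = -70.967105) = 53.048722

x = 143.7440, dx/dθ = 53.0487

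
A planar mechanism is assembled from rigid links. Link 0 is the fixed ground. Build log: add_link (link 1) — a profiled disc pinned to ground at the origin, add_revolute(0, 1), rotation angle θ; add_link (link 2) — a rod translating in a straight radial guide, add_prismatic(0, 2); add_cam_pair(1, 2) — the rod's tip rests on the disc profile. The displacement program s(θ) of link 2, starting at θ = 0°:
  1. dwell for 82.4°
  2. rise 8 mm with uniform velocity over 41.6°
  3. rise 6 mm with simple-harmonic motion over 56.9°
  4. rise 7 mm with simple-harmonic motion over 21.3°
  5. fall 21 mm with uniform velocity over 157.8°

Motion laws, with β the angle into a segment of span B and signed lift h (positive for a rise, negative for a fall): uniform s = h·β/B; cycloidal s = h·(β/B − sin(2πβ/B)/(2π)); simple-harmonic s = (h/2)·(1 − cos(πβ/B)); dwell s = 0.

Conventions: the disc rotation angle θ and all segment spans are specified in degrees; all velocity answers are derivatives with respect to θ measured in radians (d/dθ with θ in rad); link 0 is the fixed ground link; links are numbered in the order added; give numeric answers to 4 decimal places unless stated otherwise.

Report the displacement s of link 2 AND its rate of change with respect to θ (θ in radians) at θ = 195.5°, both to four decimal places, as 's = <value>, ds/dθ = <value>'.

seg 1 [0°–82.4°] dwell: s stays 0.0000
seg 2 [82.4°–124°] uniform, h=8: full span → s += 8 → s = 8.0000
seg 3 [124°–180.9°] simple-harmonic, h=6: full span → s += 6 → s = 14.0000
seg 4 [180.9°–202.2°] simple-harmonic, h=7: θ=195.5° here. β=14.6, B=21.3. 7/2·(1 − cos(π·0.6854)) = 5.4257 → s = 19.4257
velocity in seg [180.9°–202.2°] (simple-harmonic), θ in radians: β = 14.6° = 0.2548 rad, B = 21.3° = 0.3718 rad; ds/dθ = (πh/(2B)) sin(πβ/B) = (π·7/(2·0.3718)) sin(π·0.6854) = 24.698285 mm/rad

s = 19.4257, ds/dθ = 24.6983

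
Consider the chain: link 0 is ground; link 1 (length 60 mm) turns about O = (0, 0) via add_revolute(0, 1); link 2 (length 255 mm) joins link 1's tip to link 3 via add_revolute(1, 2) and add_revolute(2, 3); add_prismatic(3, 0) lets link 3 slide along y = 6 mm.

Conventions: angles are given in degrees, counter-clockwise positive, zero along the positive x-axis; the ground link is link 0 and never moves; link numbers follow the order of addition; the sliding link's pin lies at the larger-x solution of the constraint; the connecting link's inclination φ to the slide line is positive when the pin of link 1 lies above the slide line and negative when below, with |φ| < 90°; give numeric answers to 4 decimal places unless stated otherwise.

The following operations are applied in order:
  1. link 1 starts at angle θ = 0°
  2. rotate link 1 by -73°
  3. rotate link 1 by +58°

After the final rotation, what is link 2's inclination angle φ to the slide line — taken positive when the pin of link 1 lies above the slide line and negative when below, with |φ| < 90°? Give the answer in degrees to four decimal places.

geometry: r = 60 mm, L = 255 mm, e = 6 mm; θ starts at 0°
rotate link 1 by -73°: θ ← 0° -73° = -73°
rotate link 1 by +58°: θ ← -73° +58° = -15°
h = r sin θ − e = -15.529143 − 6 = -21.529143
sin φ = h / L = -21.529143 / 255 = -0.08442801
φ = arcsin(-0.08442801) = -4.843134°

-4.8431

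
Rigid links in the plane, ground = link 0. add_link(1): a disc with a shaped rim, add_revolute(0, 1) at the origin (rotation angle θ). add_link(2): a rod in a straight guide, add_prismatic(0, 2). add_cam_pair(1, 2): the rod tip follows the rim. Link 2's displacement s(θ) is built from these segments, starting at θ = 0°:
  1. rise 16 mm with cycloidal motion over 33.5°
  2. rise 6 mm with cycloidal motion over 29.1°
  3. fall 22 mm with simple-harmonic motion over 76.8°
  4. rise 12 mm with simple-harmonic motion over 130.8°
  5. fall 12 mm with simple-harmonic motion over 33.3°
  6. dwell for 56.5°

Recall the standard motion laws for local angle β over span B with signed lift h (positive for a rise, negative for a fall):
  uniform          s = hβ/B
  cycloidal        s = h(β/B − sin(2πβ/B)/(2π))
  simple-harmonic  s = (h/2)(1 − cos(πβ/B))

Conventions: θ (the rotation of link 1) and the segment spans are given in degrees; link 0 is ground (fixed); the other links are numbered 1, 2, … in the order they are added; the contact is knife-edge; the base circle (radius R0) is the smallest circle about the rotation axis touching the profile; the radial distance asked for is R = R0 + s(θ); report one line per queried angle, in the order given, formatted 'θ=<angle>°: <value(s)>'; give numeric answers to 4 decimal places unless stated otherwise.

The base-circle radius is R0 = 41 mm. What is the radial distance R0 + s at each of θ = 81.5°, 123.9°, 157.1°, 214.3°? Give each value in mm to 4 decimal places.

segment 1 (0° to 33.5°, cycloidal, h = 16) is passed completely: s = 0.0000 + (16) = 16.0000
segment 2 (33.5° to 62.6°, cycloidal, h = 6) is passed completely: s = 16.0000 + (6) = 22.0000
θ = 81.5° falls in segment 3 (62.6° to 139.4°, simple-harmonic, h = -22): β = 81.5 − 62.6 = 18.9°, B = 76.8°; Δs = -22/2·(1 − cos(π·0.2461)) = -3.1270; s = 22.0000 − 3.1270 = 18.8730
θ = 123.9° falls in segment 3 (62.6° to 139.4°, simple-harmonic, h = -22): β = 123.9 − 62.6 = 61.3°, B = 76.8°; Δs = -22/2·(1 − cos(π·0.7982)) = -19.8620; s = 22.0000 − 19.8620 = 2.1380
segment 3 (62.6° to 139.4°, simple-harmonic, h = -22) is passed completely: s = 22.0000 + (-22) = 0.0000
θ = 157.1° falls in segment 4 (139.4° to 270.2°, simple-harmonic, h = 12): β = 157.1 − 139.4 = 17.7°, B = 130.8°; Δs = 12/2·(1 − cos(π·0.1353)) = 0.5341; s = 0.0000 + 0.5341 = 0.5341
θ = 214.3° falls in segment 4 (139.4° to 270.2°, simple-harmonic, h = 12): β = 214.3 − 139.4 = 74.9°, B = 130.8°; Δs = 12/2·(1 − cos(π·0.5726)) = 7.3572; s = 0.0000 + 7.3572 = 7.3572
θ=81.5°: R = R0 + s = 41 + 18.8730 = 59.8730
θ=123.9°: R = R0 + s = 41 + 2.1380 = 43.1380
θ=157.1°: R = R0 + s = 41 + 0.5341 = 41.5341
θ=214.3°: R = R0 + s = 41 + 7.3572 = 48.3572

θ=81.5°: 59.8730
θ=123.9°: 43.1380
θ=157.1°: 41.5341
θ=214.3°: 48.3572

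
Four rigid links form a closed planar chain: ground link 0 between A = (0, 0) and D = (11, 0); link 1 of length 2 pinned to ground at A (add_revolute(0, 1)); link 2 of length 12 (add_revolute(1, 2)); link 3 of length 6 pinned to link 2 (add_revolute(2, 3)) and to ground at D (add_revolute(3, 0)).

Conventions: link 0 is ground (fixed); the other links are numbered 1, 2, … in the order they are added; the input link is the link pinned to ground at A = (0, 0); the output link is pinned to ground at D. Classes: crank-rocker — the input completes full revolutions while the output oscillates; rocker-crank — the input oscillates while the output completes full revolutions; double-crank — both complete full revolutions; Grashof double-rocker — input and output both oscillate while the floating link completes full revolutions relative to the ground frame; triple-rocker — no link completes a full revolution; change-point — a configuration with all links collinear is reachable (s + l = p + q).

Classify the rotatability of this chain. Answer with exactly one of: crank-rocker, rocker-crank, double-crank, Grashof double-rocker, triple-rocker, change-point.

lengths: ground=11, input=2, coupler=12, output=6
sorted: s=2 (shortest), l=12 (longest), p+q=17
s + l = 14 vs p + q = 17
s + l < p + q (Grashof) with shortest = input link → crank-rocker

crank-rocker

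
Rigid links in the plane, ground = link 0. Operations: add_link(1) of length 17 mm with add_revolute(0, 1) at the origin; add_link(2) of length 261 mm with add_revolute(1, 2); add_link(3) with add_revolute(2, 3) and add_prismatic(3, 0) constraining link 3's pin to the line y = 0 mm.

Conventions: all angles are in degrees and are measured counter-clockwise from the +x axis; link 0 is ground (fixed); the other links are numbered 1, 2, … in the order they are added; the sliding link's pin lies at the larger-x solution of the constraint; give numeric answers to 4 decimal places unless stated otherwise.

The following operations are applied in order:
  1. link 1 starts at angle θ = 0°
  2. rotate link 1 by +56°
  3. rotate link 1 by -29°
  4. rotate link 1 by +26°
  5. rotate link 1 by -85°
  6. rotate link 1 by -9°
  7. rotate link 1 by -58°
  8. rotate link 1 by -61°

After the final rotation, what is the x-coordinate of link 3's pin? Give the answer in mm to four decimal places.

geometry: r = 17 mm, L = 261 mm, e = 0 mm; θ starts at 0°
rotate link 1 by +56°: θ ← 0° +56° = 56°
rotate link 1 by -29°: θ ← 56° -29° = 27°
rotate link 1 by +26°: θ ← 27° +26° = 53°
rotate link 1 by -85°: θ ← 53° -85° = -32°
rotate link 1 by -9°: θ ← -32° -9° = -41°
rotate link 1 by -58°: θ ← -41° -58° = -99°
rotate link 1 by -61°: θ ← -99° -61° = -160°
crank pin P = (r cos θ, r sin θ) = (-15.974775, -5.814342)
h = r sin θ − e = -5.814342 − 0 = -5.814342
x = r cos θ + √(L² − h²) = -15.974775 + 260.935228 = 244.960454

244.9605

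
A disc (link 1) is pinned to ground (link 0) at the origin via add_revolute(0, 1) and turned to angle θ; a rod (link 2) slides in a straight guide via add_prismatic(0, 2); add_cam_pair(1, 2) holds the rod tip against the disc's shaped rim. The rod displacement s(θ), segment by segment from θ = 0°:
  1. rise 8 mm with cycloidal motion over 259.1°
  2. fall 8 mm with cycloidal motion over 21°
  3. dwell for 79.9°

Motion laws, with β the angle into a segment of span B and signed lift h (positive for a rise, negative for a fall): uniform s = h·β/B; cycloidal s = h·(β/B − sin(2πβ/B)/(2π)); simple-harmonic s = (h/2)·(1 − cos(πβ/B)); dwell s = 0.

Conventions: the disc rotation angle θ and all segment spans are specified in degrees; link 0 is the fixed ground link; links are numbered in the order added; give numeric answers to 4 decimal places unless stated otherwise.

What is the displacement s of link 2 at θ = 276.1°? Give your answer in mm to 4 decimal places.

segment 1 (0° to 259.1°, cycloidal, h = 8) is passed completely: s = 0.0000 + (8) = 8.0000
θ = 276.1° falls in segment 2 (259.1° to 280.1°, cycloidal, h = -8): β = 276.1 − 259.1 = 17°, B = 21°; Δs = -8·(0.8095 − sin(2π·0.8095)/(2π)) = -7.6614; s = 8.0000 − 7.6614 = 0.3386

0.3386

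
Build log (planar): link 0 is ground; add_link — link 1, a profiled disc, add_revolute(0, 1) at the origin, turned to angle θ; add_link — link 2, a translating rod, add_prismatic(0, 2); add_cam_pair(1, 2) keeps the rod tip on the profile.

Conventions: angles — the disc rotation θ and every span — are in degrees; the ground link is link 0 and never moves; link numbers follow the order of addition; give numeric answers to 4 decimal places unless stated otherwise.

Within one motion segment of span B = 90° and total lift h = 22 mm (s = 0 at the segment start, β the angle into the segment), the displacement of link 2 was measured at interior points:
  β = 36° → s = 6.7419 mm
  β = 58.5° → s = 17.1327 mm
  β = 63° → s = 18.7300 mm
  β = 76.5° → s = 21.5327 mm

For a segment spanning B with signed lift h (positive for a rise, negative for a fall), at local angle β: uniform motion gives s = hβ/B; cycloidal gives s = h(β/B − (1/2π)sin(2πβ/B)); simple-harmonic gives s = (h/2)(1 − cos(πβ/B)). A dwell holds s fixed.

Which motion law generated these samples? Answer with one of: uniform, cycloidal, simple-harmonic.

candidates at β/B = r: uniform s = h·r (linear in β); cycloidal s = h·(r − sin(2πr)/(2π)); simple-harmonic s = (h/2)(1 − cos(πr))
β=36°: printed 6.7419 | uniform 8.8000, cycloidal 6.7419, simple-harmonic 7.6008
β=58.5°: printed 17.1327 | uniform 14.3000, cycloidal 17.1327, simple-harmonic 15.9939
β=63°: printed 18.7300 | uniform 15.4000, cycloidal 18.7300, simple-harmonic 17.4656
β=76.5°: printed 21.5327 | uniform 18.7000, cycloidal 21.5327, simple-harmonic 20.8011
only one law matches every sample → cycloidal

cycloidal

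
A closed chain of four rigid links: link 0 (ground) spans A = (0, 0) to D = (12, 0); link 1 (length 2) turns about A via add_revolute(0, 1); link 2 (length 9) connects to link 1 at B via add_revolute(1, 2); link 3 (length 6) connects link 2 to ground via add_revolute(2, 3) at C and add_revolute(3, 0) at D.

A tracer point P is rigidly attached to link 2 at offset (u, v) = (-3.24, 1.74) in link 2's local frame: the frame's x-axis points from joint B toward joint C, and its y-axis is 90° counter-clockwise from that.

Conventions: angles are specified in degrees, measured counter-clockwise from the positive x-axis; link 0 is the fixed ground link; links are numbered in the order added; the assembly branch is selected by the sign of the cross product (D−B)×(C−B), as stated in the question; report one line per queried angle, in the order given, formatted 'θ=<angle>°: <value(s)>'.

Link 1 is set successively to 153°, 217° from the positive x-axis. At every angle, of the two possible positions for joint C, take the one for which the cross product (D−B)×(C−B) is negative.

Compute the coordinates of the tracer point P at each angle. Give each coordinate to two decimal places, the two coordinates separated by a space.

A=(0,0), D=(12.00,0)
θ=153°: B = A + 2.00·(cos153°, sin153°) = (-1.7820, 0.9080)
θ=153°: |BD| = 13.8119
θ=153°: circle(B,9.00) ∩ circle(D,6.00): a=8.5350, h=2.8556
θ=153°:   candidates: C₊=(6.9222,3.1963) cross=39.441; C₋=(6.5468,-2.5025) cross=-39.441
θ=153°:   branch - wants cross < 0 → take C=(6.5468,-2.5025) (cross=-39.441)
θ=153°: ex = (C−B)/|BC| = (0.9254,-0.3789); ey = (0.3789,0.9254)
θ=153°: P = B + -3.24·ex + 1.74·ey = (-4.1210,3.7460)
θ=217°: B = A + 2.00·(cos217°, sin217°) = (-1.5973, -1.2036)
θ=217°: |BD| = 13.6504
θ=217°: circle(B,9.00) ∩ circle(D,6.00): a=8.4735, h=3.0331
θ=217°:   candidates: C₊=(6.5758,2.5648) cross=41.403; C₋=(7.1107,-3.4777) cross=-41.403
θ=217°:   branch - wants cross < 0 → take C=(7.1107,-3.4777) (cross=-41.403)
θ=217°: ex = (C−B)/|BC| = (0.9676,-0.2527); ey = (0.2527,0.9676)
θ=217°: P = B + -3.24·ex + 1.74·ey = (-4.2925,1.2986)

θ=153°: -4.12 3.75
θ=217°: -4.29 1.30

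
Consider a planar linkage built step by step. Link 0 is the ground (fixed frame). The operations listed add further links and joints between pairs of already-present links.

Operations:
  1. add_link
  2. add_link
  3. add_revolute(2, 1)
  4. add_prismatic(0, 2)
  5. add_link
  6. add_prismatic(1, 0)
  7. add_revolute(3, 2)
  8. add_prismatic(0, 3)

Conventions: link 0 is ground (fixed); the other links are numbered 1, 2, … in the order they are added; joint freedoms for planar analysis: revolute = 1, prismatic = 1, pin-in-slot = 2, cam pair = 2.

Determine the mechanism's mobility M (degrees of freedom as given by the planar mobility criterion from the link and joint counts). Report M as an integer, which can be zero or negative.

link 0 = ground. State L|J1|J2 = 1|0|0
+link1  2|0|0
+link2  3|0|0
R(2,1) f=1→J1  3|1|0
P(0,2) f=1→J1  3|2|0
+link3  4|2|0
P(1,0) f=1→J1  4|3|0
R(3,2) f=1→J1  4|4|0
P(0,3) f=1→J1  4|5|0
M = 3(4−1)−2·5−0 = 9−10−0 = -1

M = -1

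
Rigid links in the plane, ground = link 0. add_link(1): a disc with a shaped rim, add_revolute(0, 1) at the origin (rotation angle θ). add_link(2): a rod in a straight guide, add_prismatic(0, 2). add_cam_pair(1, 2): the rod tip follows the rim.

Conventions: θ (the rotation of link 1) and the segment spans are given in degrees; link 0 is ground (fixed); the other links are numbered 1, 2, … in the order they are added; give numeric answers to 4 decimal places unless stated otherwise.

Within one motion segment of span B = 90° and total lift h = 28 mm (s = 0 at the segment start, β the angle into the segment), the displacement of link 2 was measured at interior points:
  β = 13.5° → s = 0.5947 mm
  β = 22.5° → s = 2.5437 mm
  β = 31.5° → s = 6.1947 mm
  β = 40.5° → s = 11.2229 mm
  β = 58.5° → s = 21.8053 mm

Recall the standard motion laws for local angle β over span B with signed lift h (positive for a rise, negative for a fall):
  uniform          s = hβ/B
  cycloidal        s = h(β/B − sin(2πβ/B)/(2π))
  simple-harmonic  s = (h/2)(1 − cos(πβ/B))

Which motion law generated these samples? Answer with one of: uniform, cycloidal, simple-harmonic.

candidates at β/B = r: uniform s = h·r (linear in β); cycloidal s = h·(r − sin(2πr)/(2π)); simple-harmonic s = (h/2)(1 − cos(πr))
β=13.5°: printed 0.5947 | uniform 4.2000, cycloidal 0.5947, simple-harmonic 1.5259
β=22.5°: printed 2.5437 | uniform 7.0000, cycloidal 2.5437, simple-harmonic 4.1005
β=31.5°: printed 6.1947 | uniform 9.8000, cycloidal 6.1947, simple-harmonic 7.6441
β=40.5°: printed 11.2229 | uniform 12.6000, cycloidal 11.2229, simple-harmonic 11.8099
β=58.5°: printed 21.8053 | uniform 18.2000, cycloidal 21.8053, simple-harmonic 20.3559
only one law matches every sample → cycloidal

cycloidal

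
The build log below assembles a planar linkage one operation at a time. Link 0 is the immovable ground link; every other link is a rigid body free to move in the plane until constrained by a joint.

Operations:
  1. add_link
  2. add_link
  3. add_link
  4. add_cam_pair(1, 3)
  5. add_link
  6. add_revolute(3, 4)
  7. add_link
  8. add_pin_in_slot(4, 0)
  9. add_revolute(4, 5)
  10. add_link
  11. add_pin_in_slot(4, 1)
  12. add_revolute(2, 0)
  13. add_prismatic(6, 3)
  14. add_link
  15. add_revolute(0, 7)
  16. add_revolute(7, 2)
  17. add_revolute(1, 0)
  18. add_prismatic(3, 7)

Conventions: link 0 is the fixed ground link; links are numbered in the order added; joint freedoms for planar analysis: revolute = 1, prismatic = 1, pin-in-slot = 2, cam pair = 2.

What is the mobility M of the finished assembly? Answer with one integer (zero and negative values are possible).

link 0 = ground. State L|J1|J2 = 1|0|0
+link1  2|0|0
+link2  3|0|0
+link3  4|0|0
C(1,3) f=2→J2  4|0|1
+link4  5|0|1
R(3,4) f=1→J1  5|1|1
+link5  6|1|1
PS(4,0) f=2→J2  6|1|2
R(4,5) f=1→J1  6|2|2
+link6  7|2|2
PS(4,1) f=2→J2  7|2|3
R(2,0) f=1→J1  7|3|3
P(6,3) f=1→J1  7|4|3
+link7  8|4|3
R(0,7) f=1→J1  8|5|3
R(7,2) f=1→J1  8|6|3
R(1,0) f=1→J1  8|7|3
P(3,7) f=1→J1  8|8|3
M = 3(8−1)−2·8−3 = 21−16−3 = 2

M = 2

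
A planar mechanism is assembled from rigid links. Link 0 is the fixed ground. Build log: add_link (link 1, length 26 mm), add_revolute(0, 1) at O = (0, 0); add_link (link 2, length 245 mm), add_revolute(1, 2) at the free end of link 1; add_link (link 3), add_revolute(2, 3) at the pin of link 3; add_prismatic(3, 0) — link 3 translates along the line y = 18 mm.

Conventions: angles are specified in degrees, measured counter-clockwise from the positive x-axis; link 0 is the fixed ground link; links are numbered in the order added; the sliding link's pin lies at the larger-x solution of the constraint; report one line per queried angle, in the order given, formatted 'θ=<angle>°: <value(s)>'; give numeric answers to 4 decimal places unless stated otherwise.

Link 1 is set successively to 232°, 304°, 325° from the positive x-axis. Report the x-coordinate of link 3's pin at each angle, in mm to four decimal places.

geometry: r = 26 mm, L = 245 mm, e = 18 mm
θ=232°: crank pin P = (r cos θ, r sin θ) = (-16.007198, -20.488280)
θ=232°: h = r sin θ − e = -20.488280 − 18 = -38.488280
θ=232°: x = r cos θ + √(L² − h²) = -16.007198 + 241.957956 = 225.950757
θ=304°: crank pin P = (r cos θ, r sin θ) = (14.539015, -21.554977)
θ=304°: h = r sin θ − e = -21.554977 − 18 = -39.554977
θ=304°: x = r cos θ + √(L² − h²) = 14.539015 + 241.785864 = 256.324879
θ=325°: crank pin P = (r cos θ, r sin θ) = (21.297953, -14.912987)
θ=325°: h = r sin θ − e = -14.912987 − 18 = -32.912987
θ=325°: x = r cos θ + √(L² − h²) = 21.297953 + 242.779190 = 264.077143

θ=232°: 225.9508
θ=304°: 256.3249
θ=325°: 264.0771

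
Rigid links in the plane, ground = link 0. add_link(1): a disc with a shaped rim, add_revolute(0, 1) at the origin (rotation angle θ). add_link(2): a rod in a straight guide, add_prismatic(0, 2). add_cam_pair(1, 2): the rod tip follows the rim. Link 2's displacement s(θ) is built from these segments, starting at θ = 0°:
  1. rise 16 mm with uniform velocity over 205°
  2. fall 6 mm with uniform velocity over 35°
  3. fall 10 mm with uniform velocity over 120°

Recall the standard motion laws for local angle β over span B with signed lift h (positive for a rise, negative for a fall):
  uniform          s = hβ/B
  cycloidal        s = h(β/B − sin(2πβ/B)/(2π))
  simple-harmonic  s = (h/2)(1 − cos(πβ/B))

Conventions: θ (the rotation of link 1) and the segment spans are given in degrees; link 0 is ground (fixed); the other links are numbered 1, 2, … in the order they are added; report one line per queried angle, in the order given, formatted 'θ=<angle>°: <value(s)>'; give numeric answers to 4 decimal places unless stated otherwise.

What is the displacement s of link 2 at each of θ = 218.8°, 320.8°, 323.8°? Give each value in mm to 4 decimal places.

segment 1 (0° to 205°, uniform, h = 16) is passed completely: s = 0.0000 + (16) = 16.0000
θ = 218.8° falls in segment 2 (205° to 240°, uniform, h = -6): β = 218.8 − 205 = 13.8°, B = 35°; Δs = -6·13.8/35 = -2.3657; s = 16.0000 − 2.3657 = 13.6343
segment 2 (205° to 240°, uniform, h = -6) is passed completely: s = 16.0000 + (-6) = 10.0000
θ = 320.8° falls in segment 3 (240° to 360°, uniform, h = -10): β = 320.8 − 240 = 80.8°, B = 120°; Δs = -10·80.8/120 = -6.7333; s = 10.0000 − 6.7333 = 3.2667
θ = 323.8° falls in segment 3 (240° to 360°, uniform, h = -10): β = 323.8 − 240 = 83.8°, B = 120°; Δs = -10·83.8/120 = -6.9833; s = 10.0000 − 6.9833 = 3.0167

θ=218.8°: 13.6343
θ=320.8°: 3.2667
θ=323.8°: 3.0167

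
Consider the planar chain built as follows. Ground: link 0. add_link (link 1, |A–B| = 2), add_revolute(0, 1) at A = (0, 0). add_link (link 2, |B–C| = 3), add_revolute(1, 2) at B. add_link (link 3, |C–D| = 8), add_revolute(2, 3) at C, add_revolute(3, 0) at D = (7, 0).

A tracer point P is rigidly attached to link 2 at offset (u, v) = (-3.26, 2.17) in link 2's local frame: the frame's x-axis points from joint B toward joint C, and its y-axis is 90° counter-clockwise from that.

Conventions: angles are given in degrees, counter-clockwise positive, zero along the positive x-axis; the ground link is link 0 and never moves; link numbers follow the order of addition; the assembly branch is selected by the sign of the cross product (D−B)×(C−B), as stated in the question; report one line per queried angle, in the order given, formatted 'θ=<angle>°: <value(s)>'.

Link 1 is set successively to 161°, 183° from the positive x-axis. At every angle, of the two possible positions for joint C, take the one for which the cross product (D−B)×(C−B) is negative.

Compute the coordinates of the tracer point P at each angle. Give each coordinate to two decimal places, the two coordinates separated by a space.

A=(0,0), D=(7.00,0)
θ=161°: B = A + 2.00·(cos161°, sin161°) = (-1.8910, 0.6511)
θ=161°: |BD| = 8.9148
θ=161°: circle(B,3.00) ∩ circle(D,8.00): a=1.3727, h=2.6675
θ=161°:   candidates: C₊=(-0.3272,3.2113) cross=23.781; C₋=(-0.7169,-2.1095) cross=-23.781
θ=161°:   branch - wants cross < 0 → take C=(-0.7169,-2.1095) (cross=-23.781)
θ=161°: ex = (C−B)/|BC| = (0.3914,-0.9202); ey = (0.9202,0.3914)
θ=161°: P = B + -3.26·ex + 2.17·ey = (-1.1701,4.5004)
θ=183°: B = A + 2.00·(cos183°, sin183°) = (-1.9973, -0.1047)
θ=183°: |BD| = 8.9979
θ=183°: circle(B,3.00) ∩ circle(D,8.00): a=1.4427, h=2.6304
θ=183°:   candidates: C₊=(-0.5853,2.5423) cross=23.668; C₋=(-0.5241,-2.7181) cross=-23.668
θ=183°:   branch - wants cross < 0 → take C=(-0.5241,-2.7181) (cross=-23.668)
θ=183°: ex = (C−B)/|BC| = (0.4911,-0.8711); ey = (0.8711,0.4911)
θ=183°: P = B + -3.26·ex + 2.17·ey = (-1.7077,3.8008)

θ=161°: -1.17 4.50
θ=183°: -1.71 3.80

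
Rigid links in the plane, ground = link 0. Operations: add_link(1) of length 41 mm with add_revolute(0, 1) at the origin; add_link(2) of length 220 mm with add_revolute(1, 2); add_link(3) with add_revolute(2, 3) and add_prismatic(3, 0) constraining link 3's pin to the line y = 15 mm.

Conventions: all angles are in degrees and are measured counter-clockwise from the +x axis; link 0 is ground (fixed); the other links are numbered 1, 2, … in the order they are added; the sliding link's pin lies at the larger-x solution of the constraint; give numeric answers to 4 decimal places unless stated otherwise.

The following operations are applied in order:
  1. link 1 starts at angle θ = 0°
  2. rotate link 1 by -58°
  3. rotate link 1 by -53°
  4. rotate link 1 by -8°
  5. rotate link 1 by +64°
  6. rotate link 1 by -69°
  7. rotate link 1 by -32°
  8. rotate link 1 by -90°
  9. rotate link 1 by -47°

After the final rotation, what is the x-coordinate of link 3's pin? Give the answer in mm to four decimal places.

geometry: r = 41 mm, L = 220 mm, e = 15 mm; θ starts at 0°
rotate link 1 by -58°: θ ← 0° -58° = -58°
rotate link 1 by -53°: θ ← -58° -53° = -111°
rotate link 1 by -8°: θ ← -111° -8° = -119°
rotate link 1 by +64°: θ ← -119° +64° = -55°
rotate link 1 by -69°: θ ← -55° -69° = -124°
rotate link 1 by -32°: θ ← -124° -32° = -156°
rotate link 1 by -90°: θ ← -156° -90° = -246°
rotate link 1 by -47°: θ ← -246° -47° = -293°
crank pin P = (r cos θ, r sin θ) = (16.019976, 37.740699)
h = r sin θ − e = 37.740699 − 15 = 22.740699
x = r cos θ + √(L² − h²) = 16.019976 + 218.821527 = 234.841503

234.8415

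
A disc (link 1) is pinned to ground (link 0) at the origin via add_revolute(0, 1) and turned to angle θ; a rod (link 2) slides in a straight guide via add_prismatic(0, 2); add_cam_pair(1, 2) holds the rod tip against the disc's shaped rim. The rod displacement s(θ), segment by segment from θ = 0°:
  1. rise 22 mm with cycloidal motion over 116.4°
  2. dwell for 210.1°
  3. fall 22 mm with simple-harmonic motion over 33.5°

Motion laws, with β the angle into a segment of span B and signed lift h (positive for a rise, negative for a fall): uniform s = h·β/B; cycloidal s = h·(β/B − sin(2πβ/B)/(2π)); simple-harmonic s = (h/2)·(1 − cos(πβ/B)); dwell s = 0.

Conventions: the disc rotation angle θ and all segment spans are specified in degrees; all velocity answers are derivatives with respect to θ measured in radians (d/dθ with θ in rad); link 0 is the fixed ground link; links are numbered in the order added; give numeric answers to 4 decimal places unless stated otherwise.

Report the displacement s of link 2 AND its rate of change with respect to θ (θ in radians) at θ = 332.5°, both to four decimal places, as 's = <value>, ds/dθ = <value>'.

segment 1 (0° to 116.4°, cycloidal, h = 22) is passed completely: s = 0.0000 + (22) = 22.0000
segment 2 (116.4° to 326.5°, dwell): s unchanged at 22.0000
θ = 332.5° falls in segment 3 (326.5° to 360°, simple-harmonic, h = -22): β = 332.5 − 326.5 = 6°, B = 33.5°; Δs = -22/2·(1 − cos(π·0.1791)) = -1.6958; s = 22.0000 − 1.6958 = 20.3042
velocity in seg [326.5°–360°] (simple-harmonic), θ in radians: β = 6° = 0.1047 rad, B = 33.5° = 0.5847 rad; ds/dθ = (πh/(2B)) sin(πβ/B) = (π·(-22)/(2·0.5847)) sin(π·0.1791) = -31.529241 mm/rad

s = 20.3042, ds/dθ = -31.5292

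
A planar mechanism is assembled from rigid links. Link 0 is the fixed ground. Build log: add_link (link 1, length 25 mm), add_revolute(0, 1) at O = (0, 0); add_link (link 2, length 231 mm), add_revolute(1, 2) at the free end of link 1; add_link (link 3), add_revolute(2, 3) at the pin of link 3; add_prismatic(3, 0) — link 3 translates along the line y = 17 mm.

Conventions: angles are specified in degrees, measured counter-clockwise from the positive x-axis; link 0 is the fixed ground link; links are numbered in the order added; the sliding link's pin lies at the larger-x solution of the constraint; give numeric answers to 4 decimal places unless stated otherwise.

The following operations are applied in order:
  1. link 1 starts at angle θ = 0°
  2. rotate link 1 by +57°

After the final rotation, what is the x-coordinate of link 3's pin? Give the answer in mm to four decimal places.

geometry: r = 25 mm, L = 231 mm, e = 17 mm; θ starts at 0°
rotate link 1 by +57°: θ ← 0° +57° = 57°
crank pin P = (r cos θ, r sin θ) = (13.615976, 20.966764)
h = r sin θ − e = 20.966764 − 17 = 3.966764
x = r cos θ + √(L² − h²) = 13.615976 + 230.965939 = 244.581914

244.5819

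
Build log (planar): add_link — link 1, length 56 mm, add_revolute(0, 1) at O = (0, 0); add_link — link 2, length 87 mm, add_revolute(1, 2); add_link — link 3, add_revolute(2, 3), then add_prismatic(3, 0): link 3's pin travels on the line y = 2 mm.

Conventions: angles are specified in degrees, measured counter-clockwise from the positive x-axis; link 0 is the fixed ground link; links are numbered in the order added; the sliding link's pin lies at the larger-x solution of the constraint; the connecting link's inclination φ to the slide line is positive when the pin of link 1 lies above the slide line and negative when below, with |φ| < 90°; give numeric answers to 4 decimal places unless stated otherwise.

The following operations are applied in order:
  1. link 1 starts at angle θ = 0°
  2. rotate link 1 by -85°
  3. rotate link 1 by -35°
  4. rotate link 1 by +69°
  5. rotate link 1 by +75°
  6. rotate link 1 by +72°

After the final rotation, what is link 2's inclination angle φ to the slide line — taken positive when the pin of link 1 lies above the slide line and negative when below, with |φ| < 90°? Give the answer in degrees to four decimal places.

geometry: r = 56 mm, L = 87 mm, e = 2 mm; θ starts at 0°
rotate link 1 by -85°: θ ← 0° -85° = -85°
rotate link 1 by -35°: θ ← -85° -35° = -120°
rotate link 1 by +69°: θ ← -120° +69° = -51°
rotate link 1 by +75°: θ ← -51° +75° = 24°
rotate link 1 by +72°: θ ← 24° +72° = 96°
h = r sin θ − e = 55.693226 − 2 = 53.693226
sin φ = h / L = 53.693226 / 87 = 0.61716352
φ = arcsin(0.61716352) = 38.109294°

38.1093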